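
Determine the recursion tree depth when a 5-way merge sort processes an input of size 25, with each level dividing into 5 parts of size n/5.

For divide and conquer with division factor 5:

Problem sizes at each level:
Level 0: 25
Level 1: 5
Level 2: 1

The root is level 0 and the size-1 base case is level 2 (the tree spans levels 0 through 2, i.e. 3 levels counting the root), so the depth is the number of divisions: log_5(25) = 2

The recursion tree depth is log_5(25) = 2. At each level, the problem size is divided by 5, so it takes 2 divisions to reduce to a base case of size 1. The algorithm makes 5 recursive calls at each level.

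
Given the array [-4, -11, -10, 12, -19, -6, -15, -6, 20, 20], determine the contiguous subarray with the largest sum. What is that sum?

Using Kadane's algorithm on [-4, -11, -10, 12, -19, -6, -15, -6, 20, 20]:

Scanning through the array:
Position 1 (value -11): max_ending_here = -11, max_so_far = -4
Position 2 (value -10): max_ending_here = -10, max_so_far = -4
Position 3 (value 12): max_ending_here = 12, max_so_far = 12
Position 4 (value -19): max_ending_here = -7, max_so_far = 12
Position 5 (value -6): max_ending_here = -6, max_so_far = 12
Position 6 (value -15): max_ending_here = -15, max_so_far = 12
Position 7 (value -6): max_ending_here = -6, max_so_far = 12
Position 8 (value 20): max_ending_here = 20, max_so_far = 20
Position 9 (value 20): max_ending_here = 40, max_so_far = 40

Maximum subarray: [20, 20]
Maximum sum: 40

The maximum subarray is [20, 20] with sum 40. This subarray runs from index 8 to index 9.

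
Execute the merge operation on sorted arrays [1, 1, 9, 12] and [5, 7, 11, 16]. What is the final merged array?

Merging process:

Compare 1 vs 5: take 1 from left. Merged: [1]
Compare 1 vs 5: take 1 from left. Merged: [1, 1]
Compare 9 vs 5: take 5 from right. Merged: [1, 1, 5]
Compare 9 vs 7: take 7 from right. Merged: [1, 1, 5, 7]
Compare 9 vs 11: take 9 from left. Merged: [1, 1, 5, 7, 9]
Compare 12 vs 11: take 11 from right. Merged: [1, 1, 5, 7, 9, 11]
Compare 12 vs 16: take 12 from left. Merged: [1, 1, 5, 7, 9, 11, 12]
Append remaining from right: [16]. Merged: [1, 1, 5, 7, 9, 11, 12, 16]

Final merged array: [1, 1, 5, 7, 9, 11, 12, 16]
Total comparisons: 7

The merged array is [1, 1, 5, 7, 9, 11, 12, 16], requiring 7 comparisons. The merge step runs in O(n) time where n is the total number of elements.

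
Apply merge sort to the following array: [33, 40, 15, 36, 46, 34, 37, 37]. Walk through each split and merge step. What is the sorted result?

Merge sort trace:

Split: [33, 40, 15, 36, 46, 34, 37, 37] -> [33, 40, 15, 36] and [46, 34, 37, 37]
  Split: [33, 40, 15, 36] -> [33, 40] and [15, 36]
    Split: [33, 40] -> [33] and [40]
    Merge: [33] + [40] -> [33, 40]
    Split: [15, 36] -> [15] and [36]
    Merge: [15] + [36] -> [15, 36]
  Merge: [33, 40] + [15, 36] -> [15, 33, 36, 40]
  Split: [46, 34, 37, 37] -> [46, 34] and [37, 37]
    Split: [46, 34] -> [46] and [34]
    Merge: [46] + [34] -> [34, 46]
    Split: [37, 37] -> [37] and [37]
    Merge: [37] + [37] -> [37, 37]
  Merge: [34, 46] + [37, 37] -> [34, 37, 37, 46]
Merge: [15, 33, 36, 40] + [34, 37, 37, 46] -> [15, 33, 34, 36, 37, 37, 40, 46]

Final sorted array: [15, 33, 34, 36, 37, 37, 40, 46]

The merge sort proceeds by recursively splitting the array and merging sorted halves.
After all merges, the sorted array is [15, 33, 34, 36, 37, 37, 40, 46].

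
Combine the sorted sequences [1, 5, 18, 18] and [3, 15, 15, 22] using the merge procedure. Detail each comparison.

Merging process:

Compare 1 vs 3: take 1 from left. Merged: [1]
Compare 5 vs 3: take 3 from right. Merged: [1, 3]
Compare 5 vs 15: take 5 from left. Merged: [1, 3, 5]
Compare 18 vs 15: take 15 from right. Merged: [1, 3, 5, 15]
Compare 18 vs 15: take 15 from right. Merged: [1, 3, 5, 15, 15]
Compare 18 vs 22: take 18 from left. Merged: [1, 3, 5, 15, 15, 18]
Compare 18 vs 22: take 18 from left. Merged: [1, 3, 5, 15, 15, 18, 18]
Append remaining from right: [22]. Merged: [1, 3, 5, 15, 15, 18, 18, 22]

Final merged array: [1, 3, 5, 15, 15, 18, 18, 22]
Total comparisons: 7

The merged array is [1, 3, 5, 15, 15, 18, 18, 22], requiring 7 comparisons. The merge step runs in O(n) time where n is the total number of elements.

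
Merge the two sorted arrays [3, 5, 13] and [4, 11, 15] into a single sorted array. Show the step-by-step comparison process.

Merging process:

Compare 3 vs 4: take 3 from left. Merged: [3]
Compare 5 vs 4: take 4 from right. Merged: [3, 4]
Compare 5 vs 11: take 5 from left. Merged: [3, 4, 5]
Compare 13 vs 11: take 11 from right. Merged: [3, 4, 5, 11]
Compare 13 vs 15: take 13 from left. Merged: [3, 4, 5, 11, 13]
Append remaining from right: [15]. Merged: [3, 4, 5, 11, 13, 15]

Final merged array: [3, 4, 5, 11, 13, 15]
Total comparisons: 5

The merged array is [3, 4, 5, 11, 13, 15], requiring 5 comparisons. The merge step runs in O(n) time where n is the total number of elements.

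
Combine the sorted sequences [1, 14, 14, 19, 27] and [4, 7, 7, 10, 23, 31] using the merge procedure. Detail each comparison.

Merging process:

Compare 1 vs 4: take 1 from left. Merged: [1]
Compare 14 vs 4: take 4 from right. Merged: [1, 4]
Compare 14 vs 7: take 7 from right. Merged: [1, 4, 7]
Compare 14 vs 7: take 7 from right. Merged: [1, 4, 7, 7]
Compare 14 vs 10: take 10 from right. Merged: [1, 4, 7, 7, 10]
Compare 14 vs 23: take 14 from left. Merged: [1, 4, 7, 7, 10, 14]
Compare 14 vs 23: take 14 from left. Merged: [1, 4, 7, 7, 10, 14, 14]
Compare 19 vs 23: take 19 from left. Merged: [1, 4, 7, 7, 10, 14, 14, 19]
Compare 27 vs 23: take 23 from right. Merged: [1, 4, 7, 7, 10, 14, 14, 19, 23]
Compare 27 vs 31: take 27 from left. Merged: [1, 4, 7, 7, 10, 14, 14, 19, 23, 27]
Append remaining from right: [31]. Merged: [1, 4, 7, 7, 10, 14, 14, 19, 23, 27, 31]

Final merged array: [1, 4, 7, 7, 10, 14, 14, 19, 23, 27, 31]
Total comparisons: 10

The merged array is [1, 4, 7, 7, 10, 14, 14, 19, 23, 27, 31], requiring 10 comparisons. The merge step runs in O(n) time where n is the total number of elements.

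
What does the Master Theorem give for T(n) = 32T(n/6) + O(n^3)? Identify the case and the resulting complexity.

Master Theorem for T(n) = 32T(n/6) + O(n^3):

a = 32, b = 6, c = 3
log_b(a) = log_6(32) = 1.9343

Case 3: c = 3 > log_6(32) = 1.9343
T(n) = O(n^3) = O(n^3)

For T(n) = 32T(n/6) + O(n^3): log_6(32) = 1.9343. This is Case 3 of the Master Theorem (c > log_b(a), work dominated by root), giving O(n^3).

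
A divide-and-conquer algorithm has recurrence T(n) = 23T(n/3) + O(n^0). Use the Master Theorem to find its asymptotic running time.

Master Theorem for T(n) = 23T(n/3) + O(n^0):

a = 23, b = 3, c = 0
log_b(a) = log_3(23) = 2.8540

Case 1: c = 0 < log_3(23) = 2.8540
T(n) = O(n^(log_3 23))

For T(n) = 23T(n/3) + O(n^0): log_3(23) = 2.8540. This is Case 1 of the Master Theorem (c < log_b(a), work dominated by leaves), giving O(n^(log_3 23)).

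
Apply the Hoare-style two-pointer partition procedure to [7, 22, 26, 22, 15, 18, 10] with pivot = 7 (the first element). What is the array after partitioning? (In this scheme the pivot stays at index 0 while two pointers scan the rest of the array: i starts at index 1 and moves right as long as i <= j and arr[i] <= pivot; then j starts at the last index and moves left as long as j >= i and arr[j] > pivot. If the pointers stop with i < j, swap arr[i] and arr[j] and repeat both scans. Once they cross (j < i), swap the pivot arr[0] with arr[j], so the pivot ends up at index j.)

Hoare-style two-pointer partition with pivot = 7:

Initial array: [7, 22, 26, 22, 15, 18, 10]

Pointers start at i = 1, j = 6.
i ends at 1, j ends at 0: the pointers have crossed (j < i), so scanning stops.

j = 0, so swapping arr[0] with arr[j] leaves the pivot at position 0: [7, 22, 26, 22, 15, 18, 10]
Pivot position: 0

After partitioning with pivot 7, the array becomes [7, 22, 26, 22, 15, 18, 10]. The pivot is placed at index 0. All elements to the left of the pivot are <= 7, and all elements to the right are > 7.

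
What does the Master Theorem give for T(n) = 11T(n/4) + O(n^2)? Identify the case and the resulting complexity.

Master Theorem for T(n) = 11T(n/4) + O(n^2):

a = 11, b = 4, c = 2
log_b(a) = log_4(11) = 1.7297

Case 3: c = 2 > log_4(11) = 1.7297
T(n) = O(n^2) = O(n^2)

For T(n) = 11T(n/4) + O(n^2): log_4(11) = 1.7297. This is Case 3 of the Master Theorem (c > log_b(a), work dominated by root), giving O(n^2).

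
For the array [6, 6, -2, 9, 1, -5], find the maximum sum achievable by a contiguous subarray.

Using Kadane's algorithm on [6, 6, -2, 9, 1, -5]:

Scanning through the array:
Position 1 (value 6): max_ending_here = 12, max_so_far = 12
Position 2 (value -2): max_ending_here = 10, max_so_far = 12
Position 3 (value 9): max_ending_here = 19, max_so_far = 19
Position 4 (value 1): max_ending_here = 20, max_so_far = 20
Position 5 (value -5): max_ending_here = 15, max_so_far = 20

Maximum subarray: [6, 6, -2, 9, 1]
Maximum sum: 20

The maximum subarray is [6, 6, -2, 9, 1] with sum 20. This subarray runs from index 0 to index 4.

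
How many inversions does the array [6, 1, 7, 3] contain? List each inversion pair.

Finding inversions in [6, 1, 7, 3]:

(0, 1): arr[0]=6 > arr[1]=1
(0, 3): arr[0]=6 > arr[3]=3
(2, 3): arr[2]=7 > arr[3]=3

Total inversions: 3

The array has 3 inversion(s): (0,1), (0,3), (2,3). Each pair (i,j) satisfies i < j and arr[i] > arr[j].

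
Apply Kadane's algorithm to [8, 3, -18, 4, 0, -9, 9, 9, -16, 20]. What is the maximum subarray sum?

Using Kadane's algorithm on [8, 3, -18, 4, 0, -9, 9, 9, -16, 20]:

Scanning through the array:
Position 1 (value 3): max_ending_here = 11, max_so_far = 11
Position 2 (value -18): max_ending_here = -7, max_so_far = 11
Position 3 (value 4): max_ending_here = 4, max_so_far = 11
Position 4 (value 0): max_ending_here = 4, max_so_far = 11
Position 5 (value -9): max_ending_here = -5, max_so_far = 11
Position 6 (value 9): max_ending_here = 9, max_so_far = 11
Position 7 (value 9): max_ending_here = 18, max_so_far = 18
Position 8 (value -16): max_ending_here = 2, max_so_far = 18
Position 9 (value 20): max_ending_here = 22, max_so_far = 22

Maximum subarray: [9, 9, -16, 20]
Maximum sum: 22

The maximum subarray is [9, 9, -16, 20] with sum 22. This subarray runs from index 6 to index 9.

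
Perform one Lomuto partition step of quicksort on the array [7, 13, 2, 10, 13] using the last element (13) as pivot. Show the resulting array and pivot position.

Lomuto partition with pivot = 13:

Initial array: [7, 13, 2, 10, 13]

arr[0]=7 <= 13: swap with position 0, array becomes [7, 13, 2, 10, 13]
arr[1]=13 <= 13: swap with position 1, array becomes [7, 13, 2, 10, 13]
arr[2]=2 <= 13: swap with position 2, array becomes [7, 13, 2, 10, 13]
arr[3]=10 <= 13: swap with position 3, array becomes [7, 13, 2, 10, 13]

Place pivot at position 4: [7, 13, 2, 10, 13]
Pivot position: 4

After partitioning with pivot 13, the array becomes [7, 13, 2, 10, 13]. The pivot is placed at index 4. All elements to the left of the pivot are <= 13, and all elements to the right are > 13.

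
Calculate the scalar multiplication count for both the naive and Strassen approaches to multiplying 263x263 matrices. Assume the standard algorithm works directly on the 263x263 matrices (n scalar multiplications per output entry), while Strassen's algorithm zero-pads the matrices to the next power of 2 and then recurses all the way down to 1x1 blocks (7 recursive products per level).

Matrix multiplication for 263x263 matrices:

Strassen's algorithm requires power-of-2 dimensions. Pad 263x263 to 512x512 (next power of 2).

Standard algorithm: 263^3 = 18191447 multiplications
Strassen's algorithm: 7^(log2(512)) = 7^9 = 40353607 multiplications
Difference: 18191447 - 40353607 = -22162160 (Strassen uses MORE here due to padding overhead — for small or just-over-power-of-2 n, padding can outweigh the per-level savings)

Standard: 18191447 multiplications (263^3). Strassen: 40353607 multiplications (7^9, after padding to 512x512). Strassen reduces 8 recursive multiplications to 7 at each level.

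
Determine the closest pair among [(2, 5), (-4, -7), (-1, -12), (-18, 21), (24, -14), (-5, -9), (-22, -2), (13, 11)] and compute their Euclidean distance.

Computing all pairwise distances among 8 points:

d((2, 5), (-4, -7)) = 13.4164
d((2, 5), (-1, -12)) = 17.2627
d((2, 5), (-18, 21)) = 25.6125
d((2, 5), (24, -14)) = 29.0689
d((2, 5), (-5, -9)) = 15.6525
d((2, 5), (-22, -2)) = 25.0
d((2, 5), (13, 11)) = 12.53
d((-4, -7), (-1, -12)) = 5.831
d((-4, -7), (-18, 21)) = 31.305
d((-4, -7), (24, -14)) = 28.8617
d((-4, -7), (-5, -9)) = 2.2361 <-- minimum
d((-4, -7), (-22, -2)) = 18.6815
d((-4, -7), (13, 11)) = 24.7588
d((-1, -12), (-18, 21)) = 37.1214
d((-1, -12), (24, -14)) = 25.0799
d((-1, -12), (-5, -9)) = 5.0
d((-1, -12), (-22, -2)) = 23.2594
d((-1, -12), (13, 11)) = 26.9258
d((-18, 21), (24, -14)) = 54.6717
d((-18, 21), (-5, -9)) = 32.6956
d((-18, 21), (-22, -2)) = 23.3452
d((-18, 21), (13, 11)) = 32.573
d((24, -14), (-5, -9)) = 29.4279
d((24, -14), (-22, -2)) = 47.5395
d((24, -14), (13, 11)) = 27.313
d((-5, -9), (-22, -2)) = 18.3848
d((-5, -9), (13, 11)) = 26.9072
d((-22, -2), (13, 11)) = 37.3363

Closest pair: (-4, -7) and (-5, -9) with distance 2.2361

The closest pair is (-4, -7) and (-5, -9) with Euclidean distance 2.2361. For 8 points, brute-force pairwise comparison is shown above. For large n, the divide-and-conquer algorithm (sort by x, recurse on halves, check the dividing strip) achieves O(n log n).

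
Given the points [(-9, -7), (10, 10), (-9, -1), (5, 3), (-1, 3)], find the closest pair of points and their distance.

Computing all pairwise distances among 5 points:

d((-9, -7), (10, 10)) = 25.4951
d((-9, -7), (-9, -1)) = 6.0 <-- minimum
d((-9, -7), (5, 3)) = 17.2047
d((-9, -7), (-1, 3)) = 12.8062
d((10, 10), (-9, -1)) = 21.9545
d((10, 10), (5, 3)) = 8.6023
d((10, 10), (-1, 3)) = 13.0384
d((-9, -1), (5, 3)) = 14.5602
d((-9, -1), (-1, 3)) = 8.9443
d((5, 3), (-1, 3)) = 6.0 <-- minimum

Minimum distance: 6.0 (tie among 2 pairs: (-9, -7) and (-9, -1); (5, 3) and (-1, 3))

The minimum Euclidean distance is 6.0. There is a tie: 2 pairs achieve this minimum — (-9, -7) and (-9, -1); (5, 3) and (-1, 3). Any of these is a valid closest pair. For 5 points, brute-force pairwise comparison is shown above. For large n, the divide-and-conquer algorithm (sort by x, recurse on halves, check the dividing strip) achieves O(n log n).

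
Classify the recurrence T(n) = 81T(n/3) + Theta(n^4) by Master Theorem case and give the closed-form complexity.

Master Theorem for T(n) = 81T(n/3) + O(n^4):

a = 81, b = 3, c = 4
log_b(a) = log_3(81) = 4.0000

Case 2: c = 4 = log_3(81) = 4.0000
T(n) = O(n^4 log n) = O(n^4 log n)

For T(n) = 81T(n/3) + O(n^4): log_3(81) = 4.0000. This is Case 2 of the Master Theorem (c = log_b(a), equal work at all levels), giving O(n^4 log n).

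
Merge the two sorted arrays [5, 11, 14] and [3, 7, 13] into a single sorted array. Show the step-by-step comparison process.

Merging process:

Compare 5 vs 3: take 3 from right. Merged: [3]
Compare 5 vs 7: take 5 from left. Merged: [3, 5]
Compare 11 vs 7: take 7 from right. Merged: [3, 5, 7]
Compare 11 vs 13: take 11 from left. Merged: [3, 5, 7, 11]
Compare 14 vs 13: take 13 from right. Merged: [3, 5, 7, 11, 13]
Append remaining from left: [14]. Merged: [3, 5, 7, 11, 13, 14]

Final merged array: [3, 5, 7, 11, 13, 14]
Total comparisons: 5

The merged array is [3, 5, 7, 11, 13, 14], requiring 5 comparisons. The merge step runs in O(n) time where n is the total number of elements.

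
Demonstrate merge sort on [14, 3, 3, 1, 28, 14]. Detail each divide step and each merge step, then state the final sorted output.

Merge sort trace:

Split: [14, 3, 3, 1, 28, 14] -> [14, 3, 3] and [1, 28, 14]
  Split: [14, 3, 3] -> [14] and [3, 3]
    Split: [3, 3] -> [3] and [3]
    Merge: [3] + [3] -> [3, 3]
  Merge: [14] + [3, 3] -> [3, 3, 14]
  Split: [1, 28, 14] -> [1] and [28, 14]
    Split: [28, 14] -> [28] and [14]
    Merge: [28] + [14] -> [14, 28]
  Merge: [1] + [14, 28] -> [1, 14, 28]
Merge: [3, 3, 14] + [1, 14, 28] -> [1, 3, 3, 14, 14, 28]

Final sorted array: [1, 3, 3, 14, 14, 28]

The merge sort proceeds by recursively splitting the array and merging sorted halves.
After all merges, the sorted array is [1, 3, 3, 14, 14, 28].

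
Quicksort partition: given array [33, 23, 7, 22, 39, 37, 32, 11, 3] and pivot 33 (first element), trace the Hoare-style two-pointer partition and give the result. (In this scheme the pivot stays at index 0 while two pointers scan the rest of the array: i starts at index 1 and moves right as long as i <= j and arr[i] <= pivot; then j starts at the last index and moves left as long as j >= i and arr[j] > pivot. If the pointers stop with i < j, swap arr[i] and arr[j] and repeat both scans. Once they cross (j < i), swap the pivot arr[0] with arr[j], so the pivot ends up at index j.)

Hoare-style two-pointer partition with pivot = 33:

Initial array: [33, 23, 7, 22, 39, 37, 32, 11, 3]

Pointers start at i = 1, j = 8.
i stops at index 4 (arr[4]=39 > 33), j stops at index 8 (arr[8]=3 <= 33): swap arr[4] and arr[8], array becomes [33, 23, 7, 22, 3, 37, 32, 11, 39]
i stops at index 5 (arr[5]=37 > 33), j stops at index 7 (arr[7]=11 <= 33): swap arr[5] and arr[7], array becomes [33, 23, 7, 22, 3, 11, 32, 37, 39]
i ends at 7, j ends at 6: the pointers have crossed (j < i), so scanning stops.

Swap pivot arr[0] with arr[6] to place pivot at position 6: [32, 23, 7, 22, 3, 11, 33, 37, 39]
Pivot position: 6

After partitioning with pivot 33, the array becomes [32, 23, 7, 22, 3, 11, 33, 37, 39]. The pivot is placed at index 6. All elements to the left of the pivot are <= 33, and all elements to the right are > 33.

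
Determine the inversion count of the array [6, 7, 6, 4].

Finding inversions in [6, 7, 6, 4]:

(0, 3): arr[0]=6 > arr[3]=4
(1, 2): arr[1]=7 > arr[2]=6
(1, 3): arr[1]=7 > arr[3]=4
(2, 3): arr[2]=6 > arr[3]=4

Total inversions: 4

The array has 4 inversion(s): (0,3), (1,2), (1,3), (2,3). Each pair (i,j) satisfies i < j and arr[i] > arr[j].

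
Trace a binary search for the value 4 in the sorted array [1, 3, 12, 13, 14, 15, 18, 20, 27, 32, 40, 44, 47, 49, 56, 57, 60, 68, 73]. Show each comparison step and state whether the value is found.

Binary search for 4 in [1, 3, 12, 13, 14, 15, 18, 20, 27, 32, 40, 44, 47, 49, 56, 57, 60, 68, 73]:

lo=0, hi=18, mid=9, arr[mid]=32 -> 32 > 4, search left half
lo=0, hi=8, mid=4, arr[mid]=14 -> 14 > 4, search left half
lo=0, hi=3, mid=1, arr[mid]=3 -> 3 < 4, search right half
lo=2, hi=3, mid=2, arr[mid]=12 -> 12 > 4, search left half
lo=2 > hi=1, target 4 not found

Binary search determines that 4 is not in the array after 4 comparisons. The search space was exhausted without finding the target.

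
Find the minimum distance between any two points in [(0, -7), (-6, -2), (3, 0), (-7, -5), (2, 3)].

Computing all pairwise distances among 5 points:

d((0, -7), (-6, -2)) = 7.8102
d((0, -7), (3, 0)) = 7.6158
d((0, -7), (-7, -5)) = 7.2801
d((0, -7), (2, 3)) = 10.198
d((-6, -2), (3, 0)) = 9.2195
d((-6, -2), (-7, -5)) = 3.1623 <-- minimum
d((-6, -2), (2, 3)) = 9.434
d((3, 0), (-7, -5)) = 11.1803
d((3, 0), (2, 3)) = 3.1623 <-- minimum
d((-7, -5), (2, 3)) = 12.0416

Minimum distance: 3.1623 (tie among 2 pairs: (-6, -2) and (-7, -5); (3, 0) and (2, 3))

The minimum Euclidean distance is 3.1623. There is a tie: 2 pairs achieve this minimum — (-6, -2) and (-7, -5); (3, 0) and (2, 3). Any of these is a valid closest pair. For 5 points, brute-force pairwise comparison is shown above. For large n, the divide-and-conquer algorithm (sort by x, recurse on halves, check the dividing strip) achieves O(n log n).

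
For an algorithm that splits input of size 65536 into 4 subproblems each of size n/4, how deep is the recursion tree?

For divide and conquer with division factor 4:

Problem sizes at each level:
Level 0: 65536
Level 1: 16384
Level 2: 4096
Level 3: 1024
Level 4: 256
Level 5: 64
Level 6: 16
Level 7: 4
Level 8: 1

The root is level 0 and the size-1 base case is level 8 (the tree spans levels 0 through 8, i.e. 9 levels counting the root), so the depth is the number of divisions: log_4(65536) = 8

The recursion tree depth is log_4(65536) = 8. At each level, the problem size is divided by 4, so it takes 8 divisions to reduce to a base case of size 1. The algorithm makes 4 recursive calls at each level.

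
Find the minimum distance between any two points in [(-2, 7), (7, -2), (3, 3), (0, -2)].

Computing all pairwise distances among 4 points:

d((-2, 7), (7, -2)) = 12.7279
d((-2, 7), (3, 3)) = 6.4031
d((-2, 7), (0, -2)) = 9.2195
d((7, -2), (3, 3)) = 6.4031
d((7, -2), (0, -2)) = 7.0
d((3, 3), (0, -2)) = 5.831 <-- minimum

Closest pair: (3, 3) and (0, -2) with distance 5.831

The closest pair is (3, 3) and (0, -2) with Euclidean distance 5.831. For 4 points, brute-force pairwise comparison is shown above. For large n, the divide-and-conquer algorithm (sort by x, recurse on halves, check the dividing strip) achieves O(n log n).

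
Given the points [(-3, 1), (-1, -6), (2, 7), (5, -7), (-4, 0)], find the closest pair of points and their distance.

Computing all pairwise distances among 5 points:

d((-3, 1), (-1, -6)) = 7.2801
d((-3, 1), (2, 7)) = 7.8102
d((-3, 1), (5, -7)) = 11.3137
d((-3, 1), (-4, 0)) = 1.4142 <-- minimum
d((-1, -6), (2, 7)) = 13.3417
d((-1, -6), (5, -7)) = 6.0828
d((-1, -6), (-4, 0)) = 6.7082
d((2, 7), (5, -7)) = 14.3178
d((2, 7), (-4, 0)) = 9.2195
d((5, -7), (-4, 0)) = 11.4018

Closest pair: (-3, 1) and (-4, 0) with distance 1.4142

The closest pair is (-3, 1) and (-4, 0) with Euclidean distance 1.4142. For 5 points, brute-force pairwise comparison is shown above. For large n, the divide-and-conquer algorithm (sort by x, recurse on halves, check the dividing strip) achieves O(n log n).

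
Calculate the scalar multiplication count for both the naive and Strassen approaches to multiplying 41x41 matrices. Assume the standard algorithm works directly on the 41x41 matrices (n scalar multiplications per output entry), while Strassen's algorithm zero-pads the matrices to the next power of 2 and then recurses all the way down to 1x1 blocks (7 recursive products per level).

Matrix multiplication for 41x41 matrices:

Strassen's algorithm requires power-of-2 dimensions. Pad 41x41 to 64x64 (next power of 2).

Standard algorithm: 41^3 = 68921 multiplications
Strassen's algorithm: 7^(log2(64)) = 7^6 = 117649 multiplications
Difference: 68921 - 117649 = -48728 (Strassen uses MORE here due to padding overhead — for small or just-over-power-of-2 n, padding can outweigh the per-level savings)

Standard: 68921 multiplications (41^3). Strassen: 117649 multiplications (7^6, after padding to 64x64). Strassen reduces 8 recursive multiplications to 7 at each level.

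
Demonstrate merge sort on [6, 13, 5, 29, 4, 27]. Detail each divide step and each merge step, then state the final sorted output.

Merge sort trace:

Split: [6, 13, 5, 29, 4, 27] -> [6, 13, 5] and [29, 4, 27]
  Split: [6, 13, 5] -> [6] and [13, 5]
    Split: [13, 5] -> [13] and [5]
    Merge: [13] + [5] -> [5, 13]
  Merge: [6] + [5, 13] -> [5, 6, 13]
  Split: [29, 4, 27] -> [29] and [4, 27]
    Split: [4, 27] -> [4] and [27]
    Merge: [4] + [27] -> [4, 27]
  Merge: [29] + [4, 27] -> [4, 27, 29]
Merge: [5, 6, 13] + [4, 27, 29] -> [4, 5, 6, 13, 27, 29]

Final sorted array: [4, 5, 6, 13, 27, 29]

The merge sort proceeds by recursively splitting the array and merging sorted halves.
After all merges, the sorted array is [4, 5, 6, 13, 27, 29].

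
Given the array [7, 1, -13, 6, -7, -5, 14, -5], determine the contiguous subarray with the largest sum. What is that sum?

Using Kadane's algorithm on [7, 1, -13, 6, -7, -5, 14, -5]:

Scanning through the array:
Position 1 (value 1): max_ending_here = 8, max_so_far = 8
Position 2 (value -13): max_ending_here = -5, max_so_far = 8
Position 3 (value 6): max_ending_here = 6, max_so_far = 8
Position 4 (value -7): max_ending_here = -1, max_so_far = 8
Position 5 (value -5): max_ending_here = -5, max_so_far = 8
Position 6 (value 14): max_ending_here = 14, max_so_far = 14
Position 7 (value -5): max_ending_here = 9, max_so_far = 14

Maximum subarray: [14]
Maximum sum: 14

The maximum subarray is [14] with sum 14. This subarray runs from index 6 to index 6.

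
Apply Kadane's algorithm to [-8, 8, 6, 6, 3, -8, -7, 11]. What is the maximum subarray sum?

Using Kadane's algorithm on [-8, 8, 6, 6, 3, -8, -7, 11]:

Scanning through the array:
Position 1 (value 8): max_ending_here = 8, max_so_far = 8
Position 2 (value 6): max_ending_here = 14, max_so_far = 14
Position 3 (value 6): max_ending_here = 20, max_so_far = 20
Position 4 (value 3): max_ending_here = 23, max_so_far = 23
Position 5 (value -8): max_ending_here = 15, max_so_far = 23
Position 6 (value -7): max_ending_here = 8, max_so_far = 23
Position 7 (value 11): max_ending_here = 19, max_so_far = 23

Maximum subarray: [8, 6, 6, 3]
Maximum sum: 23

The maximum subarray is [8, 6, 6, 3] with sum 23. This subarray runs from index 1 to index 4.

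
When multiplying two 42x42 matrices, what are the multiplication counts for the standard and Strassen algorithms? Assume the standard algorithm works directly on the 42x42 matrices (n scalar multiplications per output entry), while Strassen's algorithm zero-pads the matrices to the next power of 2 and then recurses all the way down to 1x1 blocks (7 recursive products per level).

Matrix multiplication for 42x42 matrices:

Strassen's algorithm requires power-of-2 dimensions. Pad 42x42 to 64x64 (next power of 2).

Standard algorithm: 42^3 = 74088 multiplications
Strassen's algorithm: 7^(log2(64)) = 7^6 = 117649 multiplications
Difference: 74088 - 117649 = -43561 (Strassen uses MORE here due to padding overhead — for small or just-over-power-of-2 n, padding can outweigh the per-level savings)

Standard: 74088 multiplications (42^3). Strassen: 117649 multiplications (7^6, after padding to 64x64). Strassen reduces 8 recursive multiplications to 7 at each level.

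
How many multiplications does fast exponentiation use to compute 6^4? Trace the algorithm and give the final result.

Computing 6^4 by squaring (build up from 6^1; each line after the first costs one multiplication):

6^1 = 6
6^2 = (6^1)^2 = 6^2 = 36
6^4 = (6^2)^2 = 36^2 = 1296

Result: 1296
Multiplications needed: 2 (2 lines after 6^1)

6^4 = 1296. Using exponentiation by squaring, this requires 2 multiplications. The key idea: if the exponent is even, square the half-power; if odd, multiply by the base once.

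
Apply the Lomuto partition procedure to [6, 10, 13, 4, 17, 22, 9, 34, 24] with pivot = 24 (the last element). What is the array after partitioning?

Lomuto partition with pivot = 24:

Initial array: [6, 10, 13, 4, 17, 22, 9, 34, 24]

arr[0]=6 <= 24: swap with position 0, array becomes [6, 10, 13, 4, 17, 22, 9, 34, 24]
arr[1]=10 <= 24: swap with position 1, array becomes [6, 10, 13, 4, 17, 22, 9, 34, 24]
arr[2]=13 <= 24: swap with position 2, array becomes [6, 10, 13, 4, 17, 22, 9, 34, 24]
arr[3]=4 <= 24: swap with position 3, array becomes [6, 10, 13, 4, 17, 22, 9, 34, 24]
arr[4]=17 <= 24: swap with position 4, array becomes [6, 10, 13, 4, 17, 22, 9, 34, 24]
arr[5]=22 <= 24: swap with position 5, array becomes [6, 10, 13, 4, 17, 22, 9, 34, 24]
arr[6]=9 <= 24: swap with position 6, array becomes [6, 10, 13, 4, 17, 22, 9, 34, 24]
arr[7]=34 > 24: no swap

Place pivot at position 7: [6, 10, 13, 4, 17, 22, 9, 24, 34]
Pivot position: 7

After partitioning with pivot 24, the array becomes [6, 10, 13, 4, 17, 22, 9, 24, 34]. The pivot is placed at index 7. All elements to the left of the pivot are <= 24, and all elements to the right are > 24.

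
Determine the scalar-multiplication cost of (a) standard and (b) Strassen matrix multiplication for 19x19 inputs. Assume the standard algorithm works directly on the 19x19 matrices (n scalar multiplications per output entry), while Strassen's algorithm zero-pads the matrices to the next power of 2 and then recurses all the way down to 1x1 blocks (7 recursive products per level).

Matrix multiplication for 19x19 matrices:

Strassen's algorithm requires power-of-2 dimensions. Pad 19x19 to 32x32 (next power of 2).

Standard algorithm: 19^3 = 6859 multiplications
Strassen's algorithm: 7^(log2(32)) = 7^5 = 16807 multiplications
Difference: 6859 - 16807 = -9948 (Strassen uses MORE here due to padding overhead — for small or just-over-power-of-2 n, padding can outweigh the per-level savings)

Standard: 6859 multiplications (19^3). Strassen: 16807 multiplications (7^5, after padding to 32x32). Strassen reduces 8 recursive multiplications to 7 at each level.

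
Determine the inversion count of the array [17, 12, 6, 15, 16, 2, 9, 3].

Finding inversions in [17, 12, 6, 15, 16, 2, 9, 3]:

(0, 1): arr[0]=17 > arr[1]=12
(0, 2): arr[0]=17 > arr[2]=6
(0, 3): arr[0]=17 > arr[3]=15
(0, 4): arr[0]=17 > arr[4]=16
(0, 5): arr[0]=17 > arr[5]=2
(0, 6): arr[0]=17 > arr[6]=9
(0, 7): arr[0]=17 > arr[7]=3
(1, 2): arr[1]=12 > arr[2]=6
(1, 5): arr[1]=12 > arr[5]=2
(1, 6): arr[1]=12 > arr[6]=9
(1, 7): arr[1]=12 > arr[7]=3
(2, 5): arr[2]=6 > arr[5]=2
(2, 7): arr[2]=6 > arr[7]=3
(3, 5): arr[3]=15 > arr[5]=2
(3, 6): arr[3]=15 > arr[6]=9
(3, 7): arr[3]=15 > arr[7]=3
(4, 5): arr[4]=16 > arr[5]=2
(4, 6): arr[4]=16 > arr[6]=9
(4, 7): arr[4]=16 > arr[7]=3
(6, 7): arr[6]=9 > arr[7]=3

Total inversions: 20

The array has 20 inversion(s): (0,1), (0,2), (0,3), (0,4), (0,5), (0,6), (0,7), (1,2), (1,5), (1,6), (1,7), (2,5), (2,7), (3,5), (3,6), (3,7), (4,5), (4,6), (4,7), (6,7). Each pair (i,j) satisfies i < j and arr[i] > arr[j].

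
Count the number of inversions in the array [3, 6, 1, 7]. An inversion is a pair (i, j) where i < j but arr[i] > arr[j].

Finding inversions in [3, 6, 1, 7]:

(0, 2): arr[0]=3 > arr[2]=1
(1, 2): arr[1]=6 > arr[2]=1

Total inversions: 2

The array has 2 inversion(s): (0,2), (1,2). Each pair (i,j) satisfies i < j and arr[i] > arr[j].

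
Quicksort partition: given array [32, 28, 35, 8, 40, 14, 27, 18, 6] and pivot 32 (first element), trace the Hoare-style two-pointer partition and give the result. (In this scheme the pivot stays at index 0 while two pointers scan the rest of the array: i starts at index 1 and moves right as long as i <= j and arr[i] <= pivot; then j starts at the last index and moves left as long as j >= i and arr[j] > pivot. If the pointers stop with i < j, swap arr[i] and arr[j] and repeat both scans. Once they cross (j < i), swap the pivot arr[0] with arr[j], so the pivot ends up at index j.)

Hoare-style two-pointer partition with pivot = 32:

Initial array: [32, 28, 35, 8, 40, 14, 27, 18, 6]

Pointers start at i = 1, j = 8.
i stops at index 2 (arr[2]=35 > 32), j stops at index 8 (arr[8]=6 <= 32): swap arr[2] and arr[8], array becomes [32, 28, 6, 8, 40, 14, 27, 18, 35]
i stops at index 4 (arr[4]=40 > 32), j stops at index 7 (arr[7]=18 <= 32): swap arr[4] and arr[7], array becomes [32, 28, 6, 8, 18, 14, 27, 40, 35]
i ends at 7, j ends at 6: the pointers have crossed (j < i), so scanning stops.

Swap pivot arr[0] with arr[6] to place pivot at position 6: [27, 28, 6, 8, 18, 14, 32, 40, 35]
Pivot position: 6

After partitioning with pivot 32, the array becomes [27, 28, 6, 8, 18, 14, 32, 40, 35]. The pivot is placed at index 6. All elements to the left of the pivot are <= 32, and all elements to the right are > 32.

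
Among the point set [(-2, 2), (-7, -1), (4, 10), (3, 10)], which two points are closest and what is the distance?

Computing all pairwise distances among 4 points:

d((-2, 2), (-7, -1)) = 5.831
d((-2, 2), (4, 10)) = 10.0
d((-2, 2), (3, 10)) = 9.434
d((-7, -1), (4, 10)) = 15.5563
d((-7, -1), (3, 10)) = 14.8661
d((4, 10), (3, 10)) = 1.0 <-- minimum

Closest pair: (4, 10) and (3, 10) with distance 1.0

The closest pair is (4, 10) and (3, 10) with Euclidean distance 1.0. For 4 points, brute-force pairwise comparison is shown above. For large n, the divide-and-conquer algorithm (sort by x, recurse on halves, check the dividing strip) achieves O(n log n).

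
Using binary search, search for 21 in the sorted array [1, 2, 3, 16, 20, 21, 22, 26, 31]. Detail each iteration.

Binary search for 21 in [1, 2, 3, 16, 20, 21, 22, 26, 31]:

lo=0, hi=8, mid=4, arr[mid]=20 -> 20 < 21, search right half
lo=5, hi=8, mid=6, arr[mid]=22 -> 22 > 21, search left half
lo=5, hi=5, mid=5, arr[mid]=21 -> Found target at index 5!

Binary search finds 21 at index 5 after 3 comparisons. The search repeatedly halves the search space by comparing with the middle element.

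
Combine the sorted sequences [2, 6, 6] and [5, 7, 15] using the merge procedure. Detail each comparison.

Merging process:

Compare 2 vs 5: take 2 from left. Merged: [2]
Compare 6 vs 5: take 5 from right. Merged: [2, 5]
Compare 6 vs 7: take 6 from left. Merged: [2, 5, 6]
Compare 6 vs 7: take 6 from left. Merged: [2, 5, 6, 6]
Append remaining from right: [7, 15]. Merged: [2, 5, 6, 6, 7, 15]

Final merged array: [2, 5, 6, 6, 7, 15]
Total comparisons: 4

The merged array is [2, 5, 6, 6, 7, 15], requiring 4 comparisons. The merge step runs in O(n) time where n is the total number of elements.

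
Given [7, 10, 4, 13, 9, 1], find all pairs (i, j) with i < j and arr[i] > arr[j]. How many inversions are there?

Finding inversions in [7, 10, 4, 13, 9, 1]:

(0, 2): arr[0]=7 > arr[2]=4
(0, 5): arr[0]=7 > arr[5]=1
(1, 2): arr[1]=10 > arr[2]=4
(1, 4): arr[1]=10 > arr[4]=9
(1, 5): arr[1]=10 > arr[5]=1
(2, 5): arr[2]=4 > arr[5]=1
(3, 4): arr[3]=13 > arr[4]=9
(3, 5): arr[3]=13 > arr[5]=1
(4, 5): arr[4]=9 > arr[5]=1

Total inversions: 9

The array has 9 inversion(s): (0,2), (0,5), (1,2), (1,4), (1,5), (2,5), (3,4), (3,5), (4,5). Each pair (i,j) satisfies i < j and arr[i] > arr[j].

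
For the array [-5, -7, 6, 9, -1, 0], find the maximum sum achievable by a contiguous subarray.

Using Kadane's algorithm on [-5, -7, 6, 9, -1, 0]:

Scanning through the array:
Position 1 (value -7): max_ending_here = -7, max_so_far = -5
Position 2 (value 6): max_ending_here = 6, max_so_far = 6
Position 3 (value 9): max_ending_here = 15, max_so_far = 15
Position 4 (value -1): max_ending_here = 14, max_so_far = 15
Position 5 (value 0): max_ending_here = 14, max_so_far = 15

Maximum subarray: [6, 9]
Maximum sum: 15

The maximum subarray is [6, 9] with sum 15. This subarray runs from index 2 to index 3.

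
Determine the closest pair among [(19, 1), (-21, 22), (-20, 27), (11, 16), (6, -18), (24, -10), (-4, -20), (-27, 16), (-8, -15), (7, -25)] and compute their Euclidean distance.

Computing all pairwise distances among 10 points:

d((19, 1), (-21, 22)) = 45.1774
d((19, 1), (-20, 27)) = 46.8722
d((19, 1), (11, 16)) = 17.0
d((19, 1), (6, -18)) = 23.0217
d((19, 1), (24, -10)) = 12.083
d((19, 1), (-4, -20)) = 31.1448
d((19, 1), (-27, 16)) = 48.3839
d((19, 1), (-8, -15)) = 31.3847
d((19, 1), (7, -25)) = 28.6356
d((-21, 22), (-20, 27)) = 5.099 <-- minimum
d((-21, 22), (11, 16)) = 32.5576
d((-21, 22), (6, -18)) = 48.2597
d((-21, 22), (24, -10)) = 55.2178
d((-21, 22), (-4, -20)) = 45.31
d((-21, 22), (-27, 16)) = 8.4853
d((-21, 22), (-8, -15)) = 39.2173
d((-21, 22), (7, -25)) = 54.7083
d((-20, 27), (11, 16)) = 32.8938
d((-20, 27), (6, -18)) = 51.9711
d((-20, 27), (24, -10)) = 57.4891
d((-20, 27), (-4, -20)) = 49.6488
d((-20, 27), (-27, 16)) = 13.0384
d((-20, 27), (-8, -15)) = 43.6807
d((-20, 27), (7, -25)) = 58.5918
d((11, 16), (6, -18)) = 34.3657
d((11, 16), (24, -10)) = 29.0689
d((11, 16), (-4, -20)) = 39.0
d((11, 16), (-27, 16)) = 38.0
d((11, 16), (-8, -15)) = 36.3593
d((11, 16), (7, -25)) = 41.1947
d((6, -18), (24, -10)) = 19.6977
d((6, -18), (-4, -20)) = 10.198
d((6, -18), (-27, 16)) = 47.3814
d((6, -18), (-8, -15)) = 14.3178
d((6, -18), (7, -25)) = 7.0711
d((24, -10), (-4, -20)) = 29.7321
d((24, -10), (-27, 16)) = 57.2451
d((24, -10), (-8, -15)) = 32.3883
d((24, -10), (7, -25)) = 22.6716
d((-4, -20), (-27, 16)) = 42.72
d((-4, -20), (-8, -15)) = 6.4031
d((-4, -20), (7, -25)) = 12.083
d((-27, 16), (-8, -15)) = 36.3593
d((-27, 16), (7, -25)) = 53.2635
d((-8, -15), (7, -25)) = 18.0278

Closest pair: (-21, 22) and (-20, 27) with distance 5.099

The closest pair is (-21, 22) and (-20, 27) with Euclidean distance 5.099. For 10 points, brute-force pairwise comparison is shown above. For large n, the divide-and-conquer algorithm (sort by x, recurse on halves, check the dividing strip) achieves O(n log n).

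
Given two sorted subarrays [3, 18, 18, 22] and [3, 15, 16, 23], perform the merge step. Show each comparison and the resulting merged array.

Merging process:

Compare 3 vs 3: take 3 from left. Merged: [3]
Compare 18 vs 3: take 3 from right. Merged: [3, 3]
Compare 18 vs 15: take 15 from right. Merged: [3, 3, 15]
Compare 18 vs 16: take 16 from right. Merged: [3, 3, 15, 16]
Compare 18 vs 23: take 18 from left. Merged: [3, 3, 15, 16, 18]
Compare 18 vs 23: take 18 from left. Merged: [3, 3, 15, 16, 18, 18]
Compare 22 vs 23: take 22 from left. Merged: [3, 3, 15, 16, 18, 18, 22]
Append remaining from right: [23]. Merged: [3, 3, 15, 16, 18, 18, 22, 23]

Final merged array: [3, 3, 15, 16, 18, 18, 22, 23]
Total comparisons: 7

The merged array is [3, 3, 15, 16, 18, 18, 22, 23], requiring 7 comparisons. The merge step runs in O(n) time where n is the total number of elements.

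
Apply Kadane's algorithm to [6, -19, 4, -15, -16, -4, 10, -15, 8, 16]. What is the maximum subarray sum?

Using Kadane's algorithm on [6, -19, 4, -15, -16, -4, 10, -15, 8, 16]:

Scanning through the array:
Position 1 (value -19): max_ending_here = -13, max_so_far = 6
Position 2 (value 4): max_ending_here = 4, max_so_far = 6
Position 3 (value -15): max_ending_here = -11, max_so_far = 6
Position 4 (value -16): max_ending_here = -16, max_so_far = 6
Position 5 (value -4): max_ending_here = -4, max_so_far = 6
Position 6 (value 10): max_ending_here = 10, max_so_far = 10
Position 7 (value -15): max_ending_here = -5, max_so_far = 10
Position 8 (value 8): max_ending_here = 8, max_so_far = 10
Position 9 (value 16): max_ending_here = 24, max_so_far = 24

Maximum subarray: [8, 16]
Maximum sum: 24

The maximum subarray is [8, 16] with sum 24. This subarray runs from index 8 to index 9.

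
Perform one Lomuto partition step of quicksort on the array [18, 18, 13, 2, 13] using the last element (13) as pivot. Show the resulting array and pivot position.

Lomuto partition with pivot = 13:

Initial array: [18, 18, 13, 2, 13]

arr[0]=18 > 13: no swap
arr[1]=18 > 13: no swap
arr[2]=13 <= 13: swap with position 0, array becomes [13, 18, 18, 2, 13]
arr[3]=2 <= 13: swap with position 1, array becomes [13, 2, 18, 18, 13]

Place pivot at position 2: [13, 2, 13, 18, 18]
Pivot position: 2

After partitioning with pivot 13, the array becomes [13, 2, 13, 18, 18]. The pivot is placed at index 2. All elements to the left of the pivot are <= 13, and all elements to the right are > 13.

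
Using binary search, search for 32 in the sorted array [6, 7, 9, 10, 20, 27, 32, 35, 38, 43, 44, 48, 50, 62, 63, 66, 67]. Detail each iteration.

Binary search for 32 in [6, 7, 9, 10, 20, 27, 32, 35, 38, 43, 44, 48, 50, 62, 63, 66, 67]:

lo=0, hi=16, mid=8, arr[mid]=38 -> 38 > 32, search left half
lo=0, hi=7, mid=3, arr[mid]=10 -> 10 < 32, search right half
lo=4, hi=7, mid=5, arr[mid]=27 -> 27 < 32, search right half
lo=6, hi=7, mid=6, arr[mid]=32 -> Found target at index 6!

Binary search finds 32 at index 6 after 4 comparisons. The search repeatedly halves the search space by comparing with the middle element.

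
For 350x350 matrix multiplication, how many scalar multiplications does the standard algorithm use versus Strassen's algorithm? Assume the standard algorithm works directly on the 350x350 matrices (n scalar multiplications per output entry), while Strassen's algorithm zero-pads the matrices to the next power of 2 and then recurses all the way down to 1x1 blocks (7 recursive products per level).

Matrix multiplication for 350x350 matrices:

Strassen's algorithm requires power-of-2 dimensions. Pad 350x350 to 512x512 (next power of 2).

Standard algorithm: 350^3 = 42875000 multiplications
Strassen's algorithm: 7^(log2(512)) = 7^9 = 40353607 multiplications
Savings: 42875000 - 40353607 = 2521393 multiplications

Standard: 42875000 multiplications (350^3). Strassen: 40353607 multiplications (7^9, after padding to 512x512). Strassen reduces 8 recursive multiplications to 7 at each level.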